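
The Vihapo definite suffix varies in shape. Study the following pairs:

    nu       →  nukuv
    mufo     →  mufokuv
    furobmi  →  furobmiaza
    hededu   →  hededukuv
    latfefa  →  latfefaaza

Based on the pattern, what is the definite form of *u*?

The pattern is rounding harmony: -kuv when the last vowel of the stem is a rounded vowel (*nu*, *mufo*, *hededu*); -aza when the last vowel of the stem is an unrounded vowel (*furobmi*, *latfefa*).
Since the last vowel of *u* is /u/ (a rounded vowel), it takes -kuv, giving *ukuv*.

ukuv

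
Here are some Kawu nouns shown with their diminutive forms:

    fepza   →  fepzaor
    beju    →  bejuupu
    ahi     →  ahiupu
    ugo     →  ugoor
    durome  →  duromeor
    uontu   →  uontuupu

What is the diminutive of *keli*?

Looking at the last vowel of each stem: -upu when the last vowel of the stem is a high vowel (*beju*, *ahi*, *uontu*); -or when the last vowel of the stem is a non-high vowel (*fepza*, *ugo*, *durome*).
Since the last vowel of *keli* is /i/ (a high vowel), it takes -upu, giving *keliupu*.

keliupu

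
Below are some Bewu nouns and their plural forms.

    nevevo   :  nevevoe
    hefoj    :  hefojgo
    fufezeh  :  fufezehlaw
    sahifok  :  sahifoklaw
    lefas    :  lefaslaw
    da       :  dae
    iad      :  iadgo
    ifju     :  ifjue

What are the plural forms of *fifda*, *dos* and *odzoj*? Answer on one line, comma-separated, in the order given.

fifdae, doslaw, odzojgo

The suffix is conditioned by the final sound: -law when the stem ends in a voiceless consonant (*fufezeh*, *sahifok*, *lefas*); -go when the stem ends in a voiced consonant (*hefoj*, *iad*); -e when the stem ends in a vowel (*nevevo*, *da*, *ifju*).
The final sound of *fifda* is /a/, which is a vowel, so the suffix is -e, giving *fifdae*.
The final sound of *dos* is /s/, which is a voiceless consonant, so the suffix is -law, giving *doslaw*.
Since the final sound of *odzoj* is /j/ (a voiced consonant), it takes -go, giving *odzojgo*.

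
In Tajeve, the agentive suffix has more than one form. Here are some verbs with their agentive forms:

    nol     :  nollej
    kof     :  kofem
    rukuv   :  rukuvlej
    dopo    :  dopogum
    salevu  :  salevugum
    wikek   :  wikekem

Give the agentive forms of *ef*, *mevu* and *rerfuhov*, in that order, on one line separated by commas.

Looking at the final sound of each stem: -em when the stem ends in a voiceless consonant (*kof*, *wikek*); -lej when the stem ends in a voiced consonant (*nol*, *rukuv*); -gum when the stem ends in a vowel (*dopo*, *salevu*).
*ef*: final sound = /f/, a voiceless consonant → -em → *efem*.
*mevu*: final sound = /u/, a vowel → -gum → *mevugum*.
Since the final sound of *rerfuhov* is /v/ (a voiced consonant), it takes -lej, giving *rerfuhovlej*.

efem, mevugum, rerfuhovlej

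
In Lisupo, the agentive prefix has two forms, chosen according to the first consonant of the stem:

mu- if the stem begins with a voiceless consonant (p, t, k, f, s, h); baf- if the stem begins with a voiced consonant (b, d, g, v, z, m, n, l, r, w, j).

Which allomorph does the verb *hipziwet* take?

*hipziwet* — first consonant /h/ (voiceless) → mu-.

mu-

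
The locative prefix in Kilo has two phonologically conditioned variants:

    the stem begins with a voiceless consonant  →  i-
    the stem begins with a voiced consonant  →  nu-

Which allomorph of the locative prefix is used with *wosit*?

*wosit*: first consonant = /w/, voiced → nu-.

nu-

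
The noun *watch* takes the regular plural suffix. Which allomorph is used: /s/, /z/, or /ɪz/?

The stem *watch* ends in a sibilant (/s, z, ʃ, ʒ, tʃ, dʒ/).
The plural suffix surfaces as /ɪz/ after sibilants, /s/ after other voiceless consonants, and /z/ after other voiced sounds.
So the plural -s on *watch* is pronounced /ɪz/.

/ɪz/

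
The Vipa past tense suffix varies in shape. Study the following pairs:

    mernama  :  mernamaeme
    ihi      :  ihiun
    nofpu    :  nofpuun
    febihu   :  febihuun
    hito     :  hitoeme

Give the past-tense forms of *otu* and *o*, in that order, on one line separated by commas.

otuun, oeme

The alternation tracks the last vowel of the stem — -un when the last vowel of the stem is a high vowel (*ihi*, *nofpu*, *febihu*); -eme when the last vowel of the stem is a non-high vowel (*mernama*, *hito*).
*otu*: last vowel = /u/, a high vowel → -un → *otuun*.
*o* — last vowel /o/ (a non-high vowel) → -eme → *oeme*.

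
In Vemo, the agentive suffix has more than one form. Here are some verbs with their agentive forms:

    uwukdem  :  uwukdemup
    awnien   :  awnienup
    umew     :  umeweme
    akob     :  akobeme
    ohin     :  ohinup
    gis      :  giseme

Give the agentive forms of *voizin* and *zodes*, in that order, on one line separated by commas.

The alternation tracks the final consonant of the stem — -up when the stem ends in a nasal (*uwukdem*, *awnien*, *ohin*); -eme when the stem ends in a non-nasal consonant (*umew*, *akob*, *gis*).
*voizin*: final consonant = /n/, a nasal → -up → *voizinup*.
*zodes* — final consonant /s/ (non-nasal) → -eme → *zodeseme*.

voizinup, zodeseme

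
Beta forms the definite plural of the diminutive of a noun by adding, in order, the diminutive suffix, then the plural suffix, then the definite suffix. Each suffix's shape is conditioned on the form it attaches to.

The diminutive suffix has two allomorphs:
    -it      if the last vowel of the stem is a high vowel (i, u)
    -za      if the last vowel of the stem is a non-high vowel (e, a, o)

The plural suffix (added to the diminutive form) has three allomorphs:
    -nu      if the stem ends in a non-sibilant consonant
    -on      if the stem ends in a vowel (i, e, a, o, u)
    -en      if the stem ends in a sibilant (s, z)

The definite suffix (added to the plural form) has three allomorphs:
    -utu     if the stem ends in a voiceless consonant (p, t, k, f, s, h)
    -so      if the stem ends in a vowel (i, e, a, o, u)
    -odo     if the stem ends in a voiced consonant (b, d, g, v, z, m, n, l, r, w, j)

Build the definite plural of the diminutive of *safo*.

The last vowel of *safo* is /o/, which is a non-high vowel, so the diminutive suffix is -za, giving *safoza*.
The final sound of the diminutive form *safoza* is /a/, which is a vowel, so the plural suffix is -on, giving *safozaon*.
Since the final sound of the plural form *safozaon* is /n/ (a voiced consonant), it takes -odo, giving *safozaonodo*.

safozaonodo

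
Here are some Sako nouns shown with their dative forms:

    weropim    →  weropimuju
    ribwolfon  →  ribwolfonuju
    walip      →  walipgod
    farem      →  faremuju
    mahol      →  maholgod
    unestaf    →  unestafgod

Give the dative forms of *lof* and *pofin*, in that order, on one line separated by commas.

The alternation tracks the final consonant of the stem — -uju when the stem ends in a nasal (*weropim*, *ribwolfon*, *farem*); -god when the stem ends in a non-nasal consonant (*walip*, *mahol*, *unestaf*).
Since the final consonant of *lof* is /f/ (non-nasal), it takes -god, giving *lofgod*.
*pofin* — final consonant /n/ (a nasal) → -uju → *pofinuju*.

lofgod, pofinuju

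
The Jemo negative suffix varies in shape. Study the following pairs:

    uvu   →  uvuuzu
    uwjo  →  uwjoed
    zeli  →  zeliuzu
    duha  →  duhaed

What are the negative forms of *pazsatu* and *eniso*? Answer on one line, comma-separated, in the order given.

The suffix is conditioned by the last vowel: -uzu when the last vowel of the stem is a high vowel (*uvu*, *zeli*); -ed when the last vowel of the stem is a non-high vowel (*uwjo*, *duha*).
The last vowel of *pazsatu* is /u/, which is a high vowel, so the suffix is -uzu, giving *pazsatuuzu*.
Since the last vowel of *eniso* is /o/ (a non-high vowel), it takes -ed, giving *enisoed*.

pazsatuuzu, enisoed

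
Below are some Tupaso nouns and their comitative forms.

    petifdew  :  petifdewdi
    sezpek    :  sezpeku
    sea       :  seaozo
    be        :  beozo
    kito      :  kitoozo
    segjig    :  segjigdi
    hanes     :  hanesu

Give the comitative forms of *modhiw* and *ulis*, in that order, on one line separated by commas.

modhiwdi, ulisu

The suffix is conditioned by the final sound: -u when the stem ends in a voiceless consonant (*sezpek*, *hanes*); -di when the stem ends in a voiced consonant (*petifdew*, *segjig*); -ozo when the stem ends in a vowel (*sea*, *be*, *kito*).
*modhiw* — final sound /w/ (a voiced consonant) → -di → *modhiwdi*.
*ulis*: final sound = /s/, a voiceless consonant → -u → *ulisu*.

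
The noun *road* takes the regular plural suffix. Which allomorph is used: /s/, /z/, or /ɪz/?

/z/

The stem *road* ends in a voiced non-sibilant sound.
The plural suffix surfaces as /ɪz/ after sibilants, /s/ after other voiceless consonants, and /z/ after other voiced sounds.
So the plural -s on *road* is pronounced /z/.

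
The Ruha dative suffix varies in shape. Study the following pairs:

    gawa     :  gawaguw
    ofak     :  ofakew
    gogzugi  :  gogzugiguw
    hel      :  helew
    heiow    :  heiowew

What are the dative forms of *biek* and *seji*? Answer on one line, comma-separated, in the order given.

The pattern is consonant vs. vowel: -ew when the stem ends in a consonant (*ofak*, *hel*, *heiow*); -guw when the stem ends in a vowel (*gawa*, *gogzugi*).
Since the final sound of *biek* is /k/ (a consonant), it takes -ew, giving *biekew*.
Since the final sound of *seji* is /i/ (a vowel), it takes -guw, giving *sejiguw*.

biekew, sejiguw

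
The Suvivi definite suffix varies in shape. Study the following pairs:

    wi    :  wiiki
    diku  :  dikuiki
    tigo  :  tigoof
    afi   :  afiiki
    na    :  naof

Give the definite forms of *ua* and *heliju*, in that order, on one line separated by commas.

The suffix is conditioned by the last vowel: -iki when the last vowel of the stem is a high vowel (*wi*, *diku*, *afi*); -of when the last vowel of the stem is a non-high vowel (*tigo*, *na*).
The last vowel of *ua* is /a/, which is a non-high vowel, so the suffix is -of, giving *uaof*.
*heliju*: last vowel = /u/, a high vowel → -iki → *helijuiki*.

uaof, helijuiki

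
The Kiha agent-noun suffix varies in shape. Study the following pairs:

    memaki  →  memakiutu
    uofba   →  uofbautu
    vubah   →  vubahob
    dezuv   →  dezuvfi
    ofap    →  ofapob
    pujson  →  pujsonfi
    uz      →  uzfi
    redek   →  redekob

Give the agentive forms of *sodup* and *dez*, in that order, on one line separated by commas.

The alternation tracks the final sound of the stem — -ob when the stem ends in a voiceless consonant (*vubah*, *ofap*, *redek*); -fi when the stem ends in a voiced consonant (*dezuv*, *pujson*, *uz*); -utu when the stem ends in a vowel (*memaki*, *uofba*).
Since the final sound of *sodup* is /p/ (a voiceless consonant), it takes -ob, giving *sodupob*.
The final sound of *dez* is /z/, which is a voiced consonant, so the suffix is -fi, giving *dezfi*.

sodupob, dezfi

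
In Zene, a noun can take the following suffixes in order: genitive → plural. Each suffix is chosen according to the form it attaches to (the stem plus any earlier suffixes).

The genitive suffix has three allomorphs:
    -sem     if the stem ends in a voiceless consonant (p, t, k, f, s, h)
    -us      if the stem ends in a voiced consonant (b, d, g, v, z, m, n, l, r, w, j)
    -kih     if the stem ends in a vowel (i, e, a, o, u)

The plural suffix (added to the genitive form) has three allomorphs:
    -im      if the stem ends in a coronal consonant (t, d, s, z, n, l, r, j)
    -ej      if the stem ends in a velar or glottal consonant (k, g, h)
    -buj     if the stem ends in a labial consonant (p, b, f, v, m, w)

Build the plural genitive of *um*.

Since the final sound of *um* is /m/ (a voiced consonant), it takes -us, giving *umus*.
The final consonant of the genitive form *umus* is /s/, which is coronal, so the plural suffix is -im, giving *umusim*.

umusim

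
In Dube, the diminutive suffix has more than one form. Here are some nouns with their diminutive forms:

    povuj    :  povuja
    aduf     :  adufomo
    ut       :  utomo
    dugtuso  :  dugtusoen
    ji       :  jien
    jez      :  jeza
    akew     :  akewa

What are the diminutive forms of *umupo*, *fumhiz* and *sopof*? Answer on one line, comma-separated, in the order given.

umupoen, fumhiza, sopofomo

Looking at the final sound of each stem: -omo when the stem ends in a voiceless consonant (*aduf*, *ut*); -a when the stem ends in a voiced consonant (*povuj*, *jez*, *akew*); -en when the stem ends in a vowel (*dugtuso*, *ji*).
Since the final sound of *umupo* is /o/ (a vowel), it takes -en, giving *umupoen*.
The final sound of *fumhiz* is /z/, which is a voiced consonant, so the suffix is -a, giving *fumhiza*.
*sopof*: final sound = /f/, a voiceless consonant → -omo → *sopofomo*.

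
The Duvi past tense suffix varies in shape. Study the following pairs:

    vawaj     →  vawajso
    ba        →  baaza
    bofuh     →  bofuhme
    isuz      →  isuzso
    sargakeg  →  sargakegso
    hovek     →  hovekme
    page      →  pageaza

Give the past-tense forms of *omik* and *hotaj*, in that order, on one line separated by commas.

The alternation tracks the final sound of the stem — -me when the stem ends in a voiceless consonant (*bofuh*, *hovek*); -so when the stem ends in a voiced consonant (*vawaj*, *isuz*, *sargakeg*); -aza when the stem ends in a vowel (*ba*, *page*).
*omik*: final sound = /k/, a voiceless consonant → -me → *omikme*.
Since the final sound of *hotaj* is /j/ (a voiced consonant), it takes -so, giving *hotajso*.

omikme, hotajso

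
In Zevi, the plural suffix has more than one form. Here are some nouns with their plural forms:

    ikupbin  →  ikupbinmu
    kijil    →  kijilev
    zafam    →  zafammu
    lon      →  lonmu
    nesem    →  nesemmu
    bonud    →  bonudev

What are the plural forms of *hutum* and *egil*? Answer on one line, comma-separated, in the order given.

The alternation tracks the final consonant of the stem — -mu when the stem ends in a nasal (*ikupbin*, *zafam*, *lon*, *nesem*); -ev when the stem ends in a non-nasal consonant (*kijil*, *bonud*).
*hutum*: final consonant = /m/, a nasal → -mu → *hutummu*.
Since the final consonant of *egil* is /l/ (non-nasal), it takes -ev, giving *egilev*.

hutummu, egilev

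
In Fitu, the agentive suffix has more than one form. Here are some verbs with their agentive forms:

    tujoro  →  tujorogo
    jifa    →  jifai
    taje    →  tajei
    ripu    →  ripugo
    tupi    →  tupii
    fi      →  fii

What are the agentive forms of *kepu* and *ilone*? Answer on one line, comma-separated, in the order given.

Looking at the last vowel of each stem: -go when the last vowel of the stem is a rounded vowel (*tujoro*, *ripu*); -i when the last vowel of the stem is an unrounded vowel (*jifa*, *taje*, *tupi*, *fi*).
*kepu*: last vowel = /u/, a rounded vowel → -go → *kepugo*.
The last vowel of *ilone* is /e/, which is an unrounded vowel, so the suffix is -i, giving *ilonei*.

kepugo, ilonei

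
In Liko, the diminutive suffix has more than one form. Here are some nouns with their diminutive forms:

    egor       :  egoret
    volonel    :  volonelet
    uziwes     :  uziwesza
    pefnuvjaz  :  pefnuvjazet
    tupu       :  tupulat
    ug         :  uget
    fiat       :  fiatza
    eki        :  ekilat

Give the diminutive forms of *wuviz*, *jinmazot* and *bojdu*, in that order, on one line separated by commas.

wuvizet, jinmazotza, bojdulat

The pattern is voicing of the final sound: -za when the stem ends in a voiceless consonant (*uziwes*, *fiat*); -et when the stem ends in a voiced consonant (*egor*, *volonel*, *pefnuvjaz*, *ug*); -lat when the stem ends in a vowel (*tupu*, *eki*).
The final sound of *wuviz* is /z/, which is a voiced consonant, so the suffix is -et, giving *wuvizet*.
The final sound of *jinmazot* is /t/, which is a voiceless consonant, so the suffix is -za, giving *jinmazotza*.
Since the final sound of *bojdu* is /u/ (a vowel), it takes -lat, giving *bojdulat*.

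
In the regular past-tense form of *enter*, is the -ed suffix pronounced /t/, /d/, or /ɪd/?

The stem *enter* ends in a voiced sound other than /d/.
The -ed suffix is realized as /ɪd/ after /t, d/; as /t/ after other voiceless consonants; and as /d/ after other voiced sounds.
So -ed on *enter* is pronounced /d/.

/d/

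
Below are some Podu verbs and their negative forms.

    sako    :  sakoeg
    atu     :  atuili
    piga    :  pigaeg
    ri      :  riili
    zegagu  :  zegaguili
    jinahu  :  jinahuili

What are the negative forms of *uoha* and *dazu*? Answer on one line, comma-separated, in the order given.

Looking at the last vowel of each stem: -ili when the last vowel of the stem is a high vowel (*atu*, *ri*, *zegagu*, *jinahu*); -eg when the last vowel of the stem is a non-high vowel (*sako*, *piga*).
The last vowel of *uoha* is /a/, which is a non-high vowel, so the suffix is -eg, giving *uohaeg*.
Since the last vowel of *dazu* is /u/ (a high vowel), it takes -ili, giving *dazuili*.

uohaeg, dazuili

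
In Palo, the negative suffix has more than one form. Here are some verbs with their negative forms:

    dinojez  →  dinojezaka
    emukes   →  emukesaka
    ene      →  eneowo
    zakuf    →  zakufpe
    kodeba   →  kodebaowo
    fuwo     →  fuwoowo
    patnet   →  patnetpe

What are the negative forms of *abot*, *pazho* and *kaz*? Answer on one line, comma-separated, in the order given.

The alternation tracks the final sound of the stem — -aka when the stem ends in a sibilant (*dinojez*, *emukes*); -pe when the stem ends in a non-sibilant consonant (*zakuf*, *patnet*); -owo when the stem ends in a vowel (*ene*, *kodeba*, *fuwo*).
*abot* — final sound /t/ (a non-sibilant consonant) → -pe → *abotpe*.
The final sound of *pazho* is /o/, which is a vowel, so the suffix is -owo, giving *pazhoowo*.
*kaz*: final sound = /z/, a sibilant → -aka → *kazaka*.

abotpe, pazhoowo, kazaka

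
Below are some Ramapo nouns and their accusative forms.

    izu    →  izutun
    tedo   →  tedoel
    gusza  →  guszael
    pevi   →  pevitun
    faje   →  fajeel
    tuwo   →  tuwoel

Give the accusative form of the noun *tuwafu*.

The alternation tracks the last vowel of the stem — -tun when the last vowel of the stem is a high vowel (*izu*, *pevi*); -el when the last vowel of the stem is a non-high vowel (*tedo*, *gusza*, *faje*, *tuwo*).
The last vowel of *tuwafu* is /u/, which is a high vowel, so the suffix is -tun, giving *tuwafutun*.

tuwafutun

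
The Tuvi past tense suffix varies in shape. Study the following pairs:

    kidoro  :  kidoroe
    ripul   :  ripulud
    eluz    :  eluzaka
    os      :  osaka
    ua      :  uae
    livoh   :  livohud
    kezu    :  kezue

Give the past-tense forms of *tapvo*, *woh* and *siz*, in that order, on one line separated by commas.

Looking at the final sound of each stem: -aka when the stem ends in a sibilant (*eluz*, *os*); -ud when the stem ends in a non-sibilant consonant (*ripul*, *livoh*); -e when the stem ends in a vowel (*kidoro*, *ua*, *kezu*).
Since the final sound of *tapvo* is /o/ (a vowel), it takes -e, giving *tapvoe*.
The final sound of *woh* is /h/, which is a non-sibilant consonant, so the suffix is -ud, giving *wohud*.
*siz* — final sound /z/ (a sibilant) → -aka → *sizaka*.

tapvoe, wohud, sizaka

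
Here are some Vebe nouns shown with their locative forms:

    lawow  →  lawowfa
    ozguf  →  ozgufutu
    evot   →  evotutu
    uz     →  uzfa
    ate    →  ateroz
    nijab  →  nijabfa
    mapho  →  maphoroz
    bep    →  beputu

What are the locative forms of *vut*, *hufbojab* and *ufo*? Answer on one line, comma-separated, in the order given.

vututu, hufbojabfa, uforoz

The alternation tracks the final sound of the stem — -utu when the stem ends in a voiceless consonant (*ozguf*, *evot*, *bep*); -fa when the stem ends in a voiced consonant (*lawow*, *uz*, *nijab*); -roz when the stem ends in a vowel (*ate*, *mapho*).
The final sound of *vut* is /t/, which is a voiceless consonant, so the suffix is -utu, giving *vututu*.
*hufbojab*: final sound = /b/, a voiced consonant → -fa → *hufbojabfa*.
The final sound of *ufo* is /o/, which is a vowel, so the suffix is -roz, giving *uforoz*.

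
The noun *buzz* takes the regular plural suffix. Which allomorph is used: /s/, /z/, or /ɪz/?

/ɪz/

The stem *buzz* ends in a sibilant (/s, z, ʃ, ʒ, tʃ, dʒ/).
The plural suffix surfaces as /ɪz/ after sibilants, /s/ after other voiceless consonants, and /z/ after other voiced sounds.
So the plural -s on *buzz* is pronounced /ɪz/.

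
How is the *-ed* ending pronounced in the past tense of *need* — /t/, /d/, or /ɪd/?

/ɪd/

The stem *need* ends in /t/ or /d/.
The -ed suffix is realized as /ɪd/ after /t, d/; as /t/ after other voiceless consonants; and as /d/ after other voiced sounds.
So -ed on *need* is pronounced /ɪd/.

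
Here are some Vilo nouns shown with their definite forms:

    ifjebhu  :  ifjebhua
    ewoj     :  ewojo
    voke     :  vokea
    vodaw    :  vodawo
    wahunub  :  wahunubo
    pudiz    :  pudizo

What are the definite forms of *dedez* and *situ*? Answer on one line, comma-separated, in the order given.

The suffix is conditioned by the final sound: -o when the stem ends in a consonant (*ewoj*, *vodaw*, *wahunub*, *pudiz*); -a when the stem ends in a vowel (*ifjebhu*, *voke*).
*dedez* — final sound /z/ (a consonant) → -o → *dedezo*.
*situ* — final sound /u/ (a vowel) → -a → *situa*.

dedezo, situa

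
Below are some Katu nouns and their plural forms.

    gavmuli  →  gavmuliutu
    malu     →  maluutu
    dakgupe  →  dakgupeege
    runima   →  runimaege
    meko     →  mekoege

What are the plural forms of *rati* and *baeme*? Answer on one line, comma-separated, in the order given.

The pattern is height harmony: -utu when the last vowel of the stem is a high vowel (*gavmuli*, *malu*); -ege when the last vowel of the stem is a non-high vowel (*dakgupe*, *runima*, *meko*).
*rati* — last vowel /i/ (a high vowel) → -utu → *ratiutu*.
*baeme*: last vowel = /e/, a non-high vowel → -ege → *baemeege*.

ratiutu, baemeege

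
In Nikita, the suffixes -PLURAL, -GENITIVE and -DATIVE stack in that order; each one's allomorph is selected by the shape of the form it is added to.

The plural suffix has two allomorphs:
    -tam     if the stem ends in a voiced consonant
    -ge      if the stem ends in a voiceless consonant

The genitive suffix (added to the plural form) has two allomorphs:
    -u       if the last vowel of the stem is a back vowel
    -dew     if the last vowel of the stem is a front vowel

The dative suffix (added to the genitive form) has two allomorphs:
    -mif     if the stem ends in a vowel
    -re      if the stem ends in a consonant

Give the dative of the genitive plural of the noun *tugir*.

tugirtamumif

*tugir* — final consonant /r/ (voiced) → -tam → *tugirtam*.
The plural form *tugirtam* — last vowel /a/ (a back vowel) → -u → *tugirtamu*.
The genitive form *tugirtamu*: final sound = /u/, a vowel → -mif → *tugirtamumif*.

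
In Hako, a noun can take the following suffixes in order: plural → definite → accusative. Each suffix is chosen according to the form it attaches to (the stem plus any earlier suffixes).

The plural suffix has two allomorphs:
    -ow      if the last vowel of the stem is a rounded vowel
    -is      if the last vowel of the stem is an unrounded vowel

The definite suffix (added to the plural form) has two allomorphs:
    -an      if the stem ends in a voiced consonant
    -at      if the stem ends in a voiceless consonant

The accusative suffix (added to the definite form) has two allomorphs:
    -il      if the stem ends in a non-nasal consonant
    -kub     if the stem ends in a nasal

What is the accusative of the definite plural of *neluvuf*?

neluvufowankub

*neluvuf*: last vowel = /u/, a rounded vowel → -ow → *neluvufow*.
The plural form *neluvufow*: final consonant = /w/, voiced → -an → *neluvufowan*.
Since the final consonant of the definite form *neluvufowan* is /n/ (a nasal), it takes -kub, giving *neluvufowankub*.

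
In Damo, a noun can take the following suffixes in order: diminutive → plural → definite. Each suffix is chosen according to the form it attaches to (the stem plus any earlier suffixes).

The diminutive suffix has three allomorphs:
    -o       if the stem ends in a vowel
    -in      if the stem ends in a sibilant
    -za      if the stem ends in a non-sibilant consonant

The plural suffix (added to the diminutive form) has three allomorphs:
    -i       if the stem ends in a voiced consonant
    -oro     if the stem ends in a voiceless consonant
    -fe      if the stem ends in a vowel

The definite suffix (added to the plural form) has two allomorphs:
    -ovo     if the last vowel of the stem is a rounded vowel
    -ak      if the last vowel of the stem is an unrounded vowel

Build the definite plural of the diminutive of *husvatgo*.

husvatgoofeak

*husvatgo* — final sound /o/ (a vowel) → -o → *husvatgoo*.
The diminutive form *husvatgoo*: final sound = /o/, a vowel → -fe → *husvatgoofe*.
The plural form *husvatgoofe*: last vowel = /e/, an unrounded vowel → -ak → *husvatgoofeak*.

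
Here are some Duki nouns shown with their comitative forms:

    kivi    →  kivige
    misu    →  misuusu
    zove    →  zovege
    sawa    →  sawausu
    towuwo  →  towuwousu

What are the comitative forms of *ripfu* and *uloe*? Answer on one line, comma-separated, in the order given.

ripfuusu, uloege

Looking at the last vowel of each stem: -ge when the last vowel of the stem is a front vowel (*kivi*, *zove*); -usu when the last vowel of the stem is a back vowel (*misu*, *sawa*, *towuwo*).
The last vowel of *ripfu* is /u/, which is a back vowel, so the suffix is -usu, giving *ripfuusu*.
*uloe* — last vowel /e/ (a front vowel) → -ge → *uloege*.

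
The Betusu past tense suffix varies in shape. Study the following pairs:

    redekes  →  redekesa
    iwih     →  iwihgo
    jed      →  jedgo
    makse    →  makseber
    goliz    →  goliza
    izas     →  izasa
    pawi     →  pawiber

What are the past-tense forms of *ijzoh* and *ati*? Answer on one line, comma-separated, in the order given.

ijzohgo, atiber

The pattern is sibilance of the final sound: -a when the stem ends in a sibilant (*redekes*, *goliz*, *izas*); -go when the stem ends in a non-sibilant consonant (*iwih*, *jed*); -ber when the stem ends in a vowel (*makse*, *pawi*).
The final sound of *ijzoh* is /h/, which is a non-sibilant consonant, so the suffix is -go, giving *ijzohgo*.
*ati* — final sound /i/ (a vowel) → -ber → *atiber*.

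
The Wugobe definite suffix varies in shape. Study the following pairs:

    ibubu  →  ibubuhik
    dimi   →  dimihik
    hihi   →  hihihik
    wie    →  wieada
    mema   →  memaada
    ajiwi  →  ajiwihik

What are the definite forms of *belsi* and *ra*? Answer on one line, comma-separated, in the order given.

The alternation tracks the last vowel of the stem — -hik when the last vowel of the stem is a high vowel (*ibubu*, *dimi*, *hihi*, *ajiwi*); -ada when the last vowel of the stem is a non-high vowel (*wie*, *mema*).
*belsi*: last vowel = /i/, a high vowel → -hik → *belsihik*.
Since the last vowel of *ra* is /a/ (a non-high vowel), it takes -ada, giving *raada*.

belsihik, raada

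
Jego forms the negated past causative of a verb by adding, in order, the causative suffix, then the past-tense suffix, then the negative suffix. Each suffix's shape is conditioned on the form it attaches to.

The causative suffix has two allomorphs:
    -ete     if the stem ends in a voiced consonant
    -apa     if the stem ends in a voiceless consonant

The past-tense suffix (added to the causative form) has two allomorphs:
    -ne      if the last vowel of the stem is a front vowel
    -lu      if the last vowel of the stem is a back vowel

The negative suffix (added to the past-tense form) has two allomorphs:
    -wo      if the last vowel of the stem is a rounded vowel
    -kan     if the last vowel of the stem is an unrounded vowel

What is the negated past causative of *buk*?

bukapaluwo

*buk* — final consonant /k/ (voiceless) → -apa → *bukapa*.
The causative form *bukapa*: last vowel = /a/, a back vowel → -lu → *bukapalu*.
Since the last vowel of the past-tense form *bukapalu* is /u/ (a rounded vowel), it takes -wo, giving *bukapaluwo*.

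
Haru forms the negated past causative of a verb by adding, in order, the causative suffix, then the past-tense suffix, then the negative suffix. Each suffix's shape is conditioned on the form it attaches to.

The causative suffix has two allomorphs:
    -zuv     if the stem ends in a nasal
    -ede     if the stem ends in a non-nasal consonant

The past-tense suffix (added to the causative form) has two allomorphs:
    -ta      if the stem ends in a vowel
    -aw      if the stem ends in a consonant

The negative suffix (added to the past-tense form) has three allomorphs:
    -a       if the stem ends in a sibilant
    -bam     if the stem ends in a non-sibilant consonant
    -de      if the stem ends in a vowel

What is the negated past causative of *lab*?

labedetade

Since the final consonant of *lab* is /b/ (non-nasal), it takes -ede, giving *labede*.
The causative form *labede* — final sound /e/ (a vowel) → -ta → *labedeta*.
The past-tense form *labedeta*: final sound = /a/, a vowel → -de → *labedetade*.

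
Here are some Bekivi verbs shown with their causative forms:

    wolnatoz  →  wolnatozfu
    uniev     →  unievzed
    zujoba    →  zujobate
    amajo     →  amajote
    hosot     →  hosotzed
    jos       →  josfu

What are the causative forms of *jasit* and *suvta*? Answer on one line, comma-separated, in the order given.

Looking at the final sound of each stem: -fu when the stem ends in a sibilant (*wolnatoz*, *jos*); -zed when the stem ends in a non-sibilant consonant (*uniev*, *hosot*); -te when the stem ends in a vowel (*zujoba*, *amajo*).
The final sound of *jasit* is /t/, which is a non-sibilant consonant, so the suffix is -zed, giving *jasitzed*.
*suvta* — final sound /a/ (a vowel) → -te → *suvtate*.

jasitzed, suvtate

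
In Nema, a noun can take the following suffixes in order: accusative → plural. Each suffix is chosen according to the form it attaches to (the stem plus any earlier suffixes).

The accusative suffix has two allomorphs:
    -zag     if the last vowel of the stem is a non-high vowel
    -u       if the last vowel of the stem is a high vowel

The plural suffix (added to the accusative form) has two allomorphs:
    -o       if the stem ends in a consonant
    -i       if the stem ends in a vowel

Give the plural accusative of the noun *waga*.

wagazago

The last vowel of *waga* is /a/, which is a non-high vowel, so the accusative suffix is -zag, giving *wagazag*.
Since the final sound of the accusative form *wagazag* is /g/ (a consonant), it takes -o, giving *wagazago*.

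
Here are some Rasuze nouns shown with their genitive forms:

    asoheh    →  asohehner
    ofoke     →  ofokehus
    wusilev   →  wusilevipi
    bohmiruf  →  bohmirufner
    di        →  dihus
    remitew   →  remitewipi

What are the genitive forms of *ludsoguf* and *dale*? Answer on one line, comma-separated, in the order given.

ludsogufner, dalehus

The pattern is voicing of the final sound: -ner when the stem ends in a voiceless consonant (*asoheh*, *bohmiruf*); -ipi when the stem ends in a voiced consonant (*wusilev*, *remitew*); -hus when the stem ends in a vowel (*ofoke*, *di*).
*ludsoguf* — final sound /f/ (a voiceless consonant) → -ner → *ludsogufner*.
*dale* — final sound /e/ (a vowel) → -hus → *dalehus*.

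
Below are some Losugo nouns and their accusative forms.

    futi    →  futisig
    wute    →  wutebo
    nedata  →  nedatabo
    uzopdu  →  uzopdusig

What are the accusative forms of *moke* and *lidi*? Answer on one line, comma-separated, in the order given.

The suffix is conditioned by the last vowel: -sig when the last vowel of the stem is a high vowel (*futi*, *uzopdu*); -bo when the last vowel of the stem is a non-high vowel (*wute*, *nedata*).
The last vowel of *moke* is /e/, which is a non-high vowel, so the suffix is -bo, giving *mokebo*.
The last vowel of *lidi* is /i/, which is a high vowel, so the suffix is -sig, giving *lidisig*.

mokebo, lidisig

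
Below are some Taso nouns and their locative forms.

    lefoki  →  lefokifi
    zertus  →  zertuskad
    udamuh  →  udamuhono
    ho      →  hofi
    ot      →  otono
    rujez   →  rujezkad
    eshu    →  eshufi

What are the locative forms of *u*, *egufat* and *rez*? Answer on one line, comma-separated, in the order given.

ufi, egufatono, rezkad

Looking at the final sound of each stem: -kad when the stem ends in a sibilant (*zertus*, *rujez*); -ono when the stem ends in a non-sibilant consonant (*udamuh*, *ot*); -fi when the stem ends in a vowel (*lefoki*, *ho*, *eshu*).
The final sound of *u* is /u/, which is a vowel, so the suffix is -fi, giving *ufi*.
*egufat* — final sound /t/ (a non-sibilant consonant) → -ono → *egufatono*.
*rez* — final sound /z/ (a sibilant) → -kad → *rezkad*.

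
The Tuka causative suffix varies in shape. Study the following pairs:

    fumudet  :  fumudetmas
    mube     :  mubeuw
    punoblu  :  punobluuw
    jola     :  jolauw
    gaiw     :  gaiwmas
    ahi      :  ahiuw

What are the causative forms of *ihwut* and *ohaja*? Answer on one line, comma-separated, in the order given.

ihwutmas, ohajauw

The suffix is conditioned by the final sound: -mas when the stem ends in a consonant (*fumudet*, *gaiw*); -uw when the stem ends in a vowel (*mube*, *punoblu*, *jola*, *ahi*).
The final sound of *ihwut* is /t/, which is a consonant, so the suffix is -mas, giving *ihwutmas*.
Since the final sound of *ohaja* is /a/ (a vowel), it takes -uw, giving *ohajauw*.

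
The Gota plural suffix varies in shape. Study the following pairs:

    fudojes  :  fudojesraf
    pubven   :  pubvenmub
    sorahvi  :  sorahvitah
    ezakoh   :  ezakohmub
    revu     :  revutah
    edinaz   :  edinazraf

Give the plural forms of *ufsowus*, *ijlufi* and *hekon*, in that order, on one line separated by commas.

The suffix is conditioned by the final sound: -raf when the stem ends in a sibilant (*fudojes*, *edinaz*); -mub when the stem ends in a non-sibilant consonant (*pubven*, *ezakoh*); -tah when the stem ends in a vowel (*sorahvi*, *revu*).
*ufsowus*: final sound = /s/, a sibilant → -raf → *ufsowusraf*.
Since the final sound of *ijlufi* is /i/ (a vowel), it takes -tah, giving *ijlufitah*.
Since the final sound of *hekon* is /n/ (a non-sibilant consonant), it takes -mub, giving *hekonmub*.

ufsowusraf, ijlufitah, hekonmub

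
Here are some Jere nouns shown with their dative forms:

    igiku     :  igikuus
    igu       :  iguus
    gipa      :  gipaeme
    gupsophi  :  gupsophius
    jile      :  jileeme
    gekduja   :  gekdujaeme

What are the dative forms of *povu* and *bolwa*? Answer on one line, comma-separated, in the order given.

The alternation tracks the last vowel of the stem — -us when the last vowel of the stem is a high vowel (*igiku*, *igu*, *gupsophi*); -eme when the last vowel of the stem is a non-high vowel (*gipa*, *jile*, *gekduja*).
*povu* — last vowel /u/ (a high vowel) → -us → *povuus*.
*bolwa* — last vowel /a/ (a non-high vowel) → -eme → *bolwaeme*.

povuus, bolwaeme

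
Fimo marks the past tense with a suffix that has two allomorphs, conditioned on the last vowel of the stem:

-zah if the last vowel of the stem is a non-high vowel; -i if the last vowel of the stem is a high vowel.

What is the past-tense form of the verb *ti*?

tii

*ti* — last vowel /i/ (a high vowel) → -i → *tii*.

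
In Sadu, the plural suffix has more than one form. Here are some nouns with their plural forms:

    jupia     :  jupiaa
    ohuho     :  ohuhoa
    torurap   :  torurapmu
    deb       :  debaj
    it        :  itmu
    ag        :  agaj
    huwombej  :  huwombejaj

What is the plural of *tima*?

timaa

The suffix is conditioned by the final sound: -mu when the stem ends in a voiceless consonant (*torurap*, *it*); -aj when the stem ends in a voiced consonant (*deb*, *ag*, *huwombej*); -a when the stem ends in a vowel (*jupia*, *ohuho*).
Since the final sound of *tima* is /a/ (a vowel), it takes -a, giving *timaa*.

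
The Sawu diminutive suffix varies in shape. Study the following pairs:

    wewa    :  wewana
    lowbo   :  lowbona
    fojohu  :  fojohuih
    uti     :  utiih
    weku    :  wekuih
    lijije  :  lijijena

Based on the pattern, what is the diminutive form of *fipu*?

fipuih

The suffix is conditioned by the last vowel: -ih when the last vowel of the stem is a high vowel (*fojohu*, *uti*, *weku*); -na when the last vowel of the stem is a non-high vowel (*wewa*, *lowbo*, *lijije*).
Since the last vowel of *fipu* is /u/ (a high vowel), it takes -ih, giving *fipuih*.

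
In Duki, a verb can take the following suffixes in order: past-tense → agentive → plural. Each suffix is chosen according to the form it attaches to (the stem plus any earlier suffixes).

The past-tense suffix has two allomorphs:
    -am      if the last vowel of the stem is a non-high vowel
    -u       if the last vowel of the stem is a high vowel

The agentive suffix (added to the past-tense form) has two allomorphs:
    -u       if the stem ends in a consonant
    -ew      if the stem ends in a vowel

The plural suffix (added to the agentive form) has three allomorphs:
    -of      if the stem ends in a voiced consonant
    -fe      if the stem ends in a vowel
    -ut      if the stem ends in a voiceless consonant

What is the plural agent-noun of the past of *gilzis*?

The last vowel of *gilzis* is /i/, which is a high vowel, so the past-tense suffix is -u, giving *gilzisu*.
The final sound of the past-tense form *gilzisu* is /u/, which is a vowel, so the agentive suffix is -ew, giving *gilzisuew*.
The agentive form *gilzisuew* — final sound /w/ (a voiced consonant) → -of → *gilzisuewof*.

gilzisuewof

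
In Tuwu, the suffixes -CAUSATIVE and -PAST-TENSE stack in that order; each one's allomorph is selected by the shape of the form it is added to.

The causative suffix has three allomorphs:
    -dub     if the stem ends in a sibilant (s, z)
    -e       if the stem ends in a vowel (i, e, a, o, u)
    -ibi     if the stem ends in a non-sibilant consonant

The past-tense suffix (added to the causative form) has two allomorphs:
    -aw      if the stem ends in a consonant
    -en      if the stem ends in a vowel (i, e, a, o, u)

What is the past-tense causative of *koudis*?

The final sound of *koudis* is /s/, which is a sibilant, so the causative suffix is -dub, giving *koudisdub*.
The causative form *koudisdub* — final sound /b/ (a consonant) → -aw → *koudisdubaw*.

koudisdubaw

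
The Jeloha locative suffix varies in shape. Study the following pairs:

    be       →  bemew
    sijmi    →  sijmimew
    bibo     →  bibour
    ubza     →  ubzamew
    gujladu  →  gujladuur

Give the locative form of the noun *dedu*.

The suffix is conditioned by the last vowel: -ur when the last vowel of the stem is a rounded vowel (*bibo*, *gujladu*); -mew when the last vowel of the stem is an unrounded vowel (*be*, *sijmi*, *ubza*).
*dedu*: last vowel = /u/, a rounded vowel → -ur → *deduur*.

deduur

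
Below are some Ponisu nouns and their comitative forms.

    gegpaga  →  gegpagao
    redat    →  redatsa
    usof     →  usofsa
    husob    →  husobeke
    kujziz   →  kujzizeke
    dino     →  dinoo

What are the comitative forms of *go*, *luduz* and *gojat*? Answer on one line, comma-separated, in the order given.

goo, luduzeke, gojatsa

Looking at the final sound of each stem: -sa when the stem ends in a voiceless consonant (*redat*, *usof*); -eke when the stem ends in a voiced consonant (*husob*, *kujziz*); -o when the stem ends in a vowel (*gegpaga*, *dino*).
Since the final sound of *go* is /o/ (a vowel), it takes -o, giving *goo*.
*luduz* — final sound /z/ (a voiced consonant) → -eke → *luduzeke*.
The final sound of *gojat* is /t/, which is a voiceless consonant, so the suffix is -sa, giving *gojatsa*.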